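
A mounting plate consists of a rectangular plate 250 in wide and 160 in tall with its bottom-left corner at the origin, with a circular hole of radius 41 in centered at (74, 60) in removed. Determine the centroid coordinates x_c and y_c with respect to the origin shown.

plate: A = 250 × 160 = 40000.00, centroid at (125.00, 80.00).
hole: A = −π·41² = -5281.02, centroid at (74.00, 60.00).
ΣA = 34718.98 in², ΣAx_c = 4609204.72 in³, ΣAy_c = 2883138.96 in³.
x_c = 4609204.72/34718.98 = 132.76 in; y_c = 2883138.96/34718.98 = 83.04 in.

x_c = 132.76 in, y_c = 83.04 in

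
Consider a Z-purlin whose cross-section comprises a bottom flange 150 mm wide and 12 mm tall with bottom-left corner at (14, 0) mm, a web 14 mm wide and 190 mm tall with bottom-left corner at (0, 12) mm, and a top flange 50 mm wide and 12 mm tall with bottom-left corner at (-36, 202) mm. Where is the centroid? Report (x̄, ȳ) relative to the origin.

Part | A | x̄ᵢ | ȳᵢ | A·x̄ᵢ | A·ȳᵢ
bottom flange | 1800.00 | 89.00 | 6.00 | 160200.00 | 10800.00
web | 2660.00 | 7.00 | 107.00 | 18620.00 | 284620.00
top flange | 600.00 | -11.00 | 208.00 | -6600.00 | 124800.00
Σ | 5060.00 |  |  | 172220.00 | 420220.00
x̄ = 172220.00 / 5060.00 = 34.04 mm
ȳ = 420220.00 / 5060.00 = 83.05 mm

x̄ = 34.04 mm, ȳ = 83.05 mm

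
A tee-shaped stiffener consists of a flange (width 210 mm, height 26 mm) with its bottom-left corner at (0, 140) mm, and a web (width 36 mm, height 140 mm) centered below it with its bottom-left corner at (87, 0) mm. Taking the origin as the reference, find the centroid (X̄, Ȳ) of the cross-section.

web: A = 36 × 140 = 5040.00, centroid at (105.00, 70.00).
flange: A = 210 × 26 = 5460.00, centroid at (105.00, 153.00).
ΣA = 10500.00 mm², ΣAX̄ = 1102500.00 mm³, ΣAȲ = 1188180.00 mm³.
X̄ = 1102500.00/10500.00 = 105.00 mm; Ȳ = 1188180.00/10500.00 = 113.16 mm.

X̄ = 105.00 mm, Ȳ = 113.16 mm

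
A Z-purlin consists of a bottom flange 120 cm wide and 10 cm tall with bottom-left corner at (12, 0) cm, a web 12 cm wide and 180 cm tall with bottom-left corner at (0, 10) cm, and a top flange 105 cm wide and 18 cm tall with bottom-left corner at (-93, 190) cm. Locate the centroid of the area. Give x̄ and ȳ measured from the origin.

x̄ = 4.35 cm, ȳ = 113.93 cm

bottom flange: A = 120 × 10 = 1200.00, centroid at (72.00, 5.00).
web: A = 12 × 180 = 2160.00, centroid at (6.00, 100.00).
top flange: A = 105 × 18 = 1890.00, centroid at (-40.50, 199.00).
ΣA = 5250.00 cm²
ΣAx̄ = (1200.00)(72.00) + (2160.00)(6.00) + (1890.00)(-40.50) = 22815.00 cm³
ΣAȳ = (1200.00)(5.00) + (2160.00)(100.00) + (1890.00)(199.00) = 598110.00 cm³
x̄ = 22815.00 / 5250.00 = 4.35 cm
ȳ = 598110.00 / 5250.00 = 113.93 cm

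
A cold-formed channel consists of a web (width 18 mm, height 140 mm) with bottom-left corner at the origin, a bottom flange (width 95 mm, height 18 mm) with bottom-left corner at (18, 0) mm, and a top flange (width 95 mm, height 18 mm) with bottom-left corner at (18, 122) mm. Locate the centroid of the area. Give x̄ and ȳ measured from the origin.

Part | A | x̄ᵢ | ȳᵢ | A·x̄ᵢ | A·ȳᵢ
web | 2520.00 | 9.00 | 70.00 | 22680.00 | 176400.00
bottom flange | 1710.00 | 65.50 | 9.00 | 112005.00 | 15390.00
top flange | 1710.00 | 65.50 | 131.00 | 112005.00 | 224010.00
Σ | 5940.00 |  |  | 246690.00 | 415800.00
x̄ = 246690.00 / 5940.00 = 41.53 mm
ȳ = 415800.00 / 5940.00 = 70.00 mm

x̄ = 41.53 mm, ȳ = 70.00 mm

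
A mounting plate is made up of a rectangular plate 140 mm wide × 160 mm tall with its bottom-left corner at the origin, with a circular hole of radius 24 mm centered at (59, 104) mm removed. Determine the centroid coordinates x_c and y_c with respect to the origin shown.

x_c = 70.97 mm, y_c = 77.89 mm

plate: A = 140 × 160 = 22400.00, centroid at (70.00, 80.00).
hole: A = −π·24² = -1809.56, centroid at (59.00, 104.00).
ΣA = 20590.44 mm², ΣAx_c = 1461236.12 mm³, ΣAy_c = 1603806.03 mm³.
x_c = 1461236.12/20590.44 = 70.97 mm; y_c = 1603806.03/20590.44 = 77.89 mm.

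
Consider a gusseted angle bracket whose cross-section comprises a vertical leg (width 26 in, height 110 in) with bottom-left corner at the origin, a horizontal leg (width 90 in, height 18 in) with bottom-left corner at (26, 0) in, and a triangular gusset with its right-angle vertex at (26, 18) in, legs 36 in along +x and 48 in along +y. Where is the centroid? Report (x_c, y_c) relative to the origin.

x_c = 34.62 in, y_c = 37.66 in

Part | A | x̄ᵢ | ȳᵢ | A·x̄ᵢ | A·ȳᵢ
vertical leg | 2860.00 | 13.00 | 55.00 | 37180.00 | 157300.00
horizontal leg | 1620.00 | 71.00 | 9.00 | 115020.00 | 14580.00
gusset | 864.00 | 38.00 | 34.00 | 32832.00 | 29376.00
Σ | 5344.00 |  |  | 185032.00 | 201256.00
x_c = 185032.00 / 5344.00 = 34.62 in
y_c = 201256.00 / 5344.00 = 37.66 in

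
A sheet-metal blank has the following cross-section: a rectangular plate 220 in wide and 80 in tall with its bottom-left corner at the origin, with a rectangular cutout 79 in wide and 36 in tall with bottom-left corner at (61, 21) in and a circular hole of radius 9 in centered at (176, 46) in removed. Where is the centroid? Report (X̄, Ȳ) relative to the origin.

plate: A = 220 × 80 = 17600.00, centroid at (110.00, 40.00).
hole 1: A = −(79 × 36) = -2844.00, centroid at (100.50, 39.00).
hole 2: A = −π·9² = -254.47, centroid at (176.00, 46.00).
ΣA = 14501.53 in², ΣAX̄ = 1605391.46 in³, ΣAȲ = 581378.43 in³.
X̄ = 1605391.46/14501.53 = 110.70 in; Ȳ = 581378.43/14501.53 = 40.09 in.

X̄ = 110.70 in, Ȳ = 40.09 in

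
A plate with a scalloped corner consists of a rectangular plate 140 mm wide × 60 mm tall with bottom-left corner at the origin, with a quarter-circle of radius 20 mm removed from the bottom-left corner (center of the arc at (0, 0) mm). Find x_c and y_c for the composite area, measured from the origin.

plate: A = 140 × 60 = 8400.00, centroid at (70.00, 30.00).
removed quarter-circle: A = −¼π·20² = -314.16, centroid at (8.49, 8.49).
ΣA = 8085.84 mm², ΣAx_c = 585333.33 mm³, ΣAy_c = 249333.33 mm³.
x_c = 585333.33/8085.84 = 72.39 mm; y_c = 249333.33/8085.84 = 30.84 mm.

x_c = 72.39 mm, y_c = 30.84 mm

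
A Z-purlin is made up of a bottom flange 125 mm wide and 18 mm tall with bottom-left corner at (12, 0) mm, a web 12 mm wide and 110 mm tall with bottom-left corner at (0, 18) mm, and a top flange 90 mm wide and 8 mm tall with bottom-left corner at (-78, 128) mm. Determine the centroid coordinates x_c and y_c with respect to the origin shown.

x_c = 35.38 mm, y_c = 49.34 mm

Part | A | x̄ᵢ | ȳᵢ | A·x̄ᵢ | A·ȳᵢ
bottom flange | 2250.00 | 74.50 | 9.00 | 167625.00 | 20250.00
web | 1320.00 | 6.00 | 73.00 | 7920.00 | 96360.00
top flange | 720.00 | -33.00 | 132.00 | -23760.00 | 95040.00
Σ | 4290.00 |  |  | 151785.00 | 211650.00
x_c = 151785.00 / 4290.00 = 35.38 mm
y_c = 211650.00 / 4290.00 = 49.34 mm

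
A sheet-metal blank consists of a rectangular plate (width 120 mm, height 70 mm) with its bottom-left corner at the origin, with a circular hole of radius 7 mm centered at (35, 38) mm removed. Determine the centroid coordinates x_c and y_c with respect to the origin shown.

x_c = 60.47 mm, y_c = 34.94 mm

plate: A = 120 × 70 = 8400.00, centroid at (60.00, 35.00).
hole: A = −π·7² = -153.94, centroid at (35.00, 38.00).
ΣA = 8246.06 mm²
ΣAx_c = (8400.00)(60.00) + (-153.94)(35.00) = 498612.17 mm³
ΣAy_c = (8400.00)(35.00) + (-153.94)(38.00) = 288150.35 mm³
x_c = 498612.17 / 8246.06 = 60.47 mm
y_c = 288150.35 / 8246.06 = 34.94 mm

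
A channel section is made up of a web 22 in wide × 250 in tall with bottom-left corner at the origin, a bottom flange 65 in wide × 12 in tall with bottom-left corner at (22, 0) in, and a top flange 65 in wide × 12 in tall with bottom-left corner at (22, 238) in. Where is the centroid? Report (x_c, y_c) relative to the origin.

Part | A | x̄ᵢ | ȳᵢ | A·x̄ᵢ | A·ȳᵢ
web | 5500.00 | 11.00 | 125.00 | 60500.00 | 687500.00
bottom flange | 780.00 | 54.50 | 6.00 | 42510.00 | 4680.00
top flange | 780.00 | 54.50 | 244.00 | 42510.00 | 190320.00
Σ | 7060.00 |  |  | 145520.00 | 882500.00
x_c = 145520.00 / 7060.00 = 20.61 in
y_c = 882500.00 / 7060.00 = 125.00 in

x_c = 20.61 in, y_c = 125.00 in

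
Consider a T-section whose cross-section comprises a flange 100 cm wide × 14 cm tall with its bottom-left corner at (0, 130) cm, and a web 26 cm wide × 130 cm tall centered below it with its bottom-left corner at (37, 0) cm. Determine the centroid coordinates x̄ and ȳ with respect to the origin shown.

x̄ = 50.00 cm, ȳ = 86.09 cm

Part | A | x̄ᵢ | ȳᵢ | A·x̄ᵢ | A·ȳᵢ
web | 3380.00 | 50.00 | 65.00 | 169000.00 | 219700.00
flange | 1400.00 | 50.00 | 137.00 | 70000.00 | 191800.00
Σ | 4780.00 |  |  | 239000.00 | 411500.00
x̄ = 239000.00 / 4780.00 = 50.00 cm
ȳ = 411500.00 / 4780.00 = 86.09 cm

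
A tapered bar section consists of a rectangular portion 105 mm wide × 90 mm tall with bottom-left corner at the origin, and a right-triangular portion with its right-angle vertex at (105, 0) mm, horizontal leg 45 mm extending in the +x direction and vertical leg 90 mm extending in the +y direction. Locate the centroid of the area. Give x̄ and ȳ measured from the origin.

rectangular portion: A = 105 × 90 = 9450.00, centroid at (52.50, 45.00).
triangular portion: A = ½·45·90 = 2025.00, centroid at (120.00, 30.00).
ΣA = 11475.00 mm²
ΣAx̄ = (9450.00)(52.50) + (2025.00)(120.00) = 739125.00 mm³
ΣAȳ = (9450.00)(45.00) + (2025.00)(30.00) = 486000.00 mm³
x̄ = 739125.00 / 11475.00 = 64.41 mm
ȳ = 486000.00 / 11475.00 = 42.35 mm

x̄ = 64.41 mm, ȳ = 42.35 mm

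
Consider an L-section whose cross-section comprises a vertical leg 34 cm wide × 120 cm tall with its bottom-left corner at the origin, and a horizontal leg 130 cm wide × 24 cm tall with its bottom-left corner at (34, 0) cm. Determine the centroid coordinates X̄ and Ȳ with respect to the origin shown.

vertical leg: A = 34 × 120 = 4080.00, centroid at (17.00, 60.00).
horizontal leg: A = 130 × 24 = 3120.00, centroid at (99.00, 12.00).
ΣA = 7200.00 cm²
ΣAX̄ = (4080.00)(17.00) + (3120.00)(99.00) = 378240.00 cm³
ΣAȲ = (4080.00)(60.00) + (3120.00)(12.00) = 282240.00 cm³
X̄ = 378240.00 / 7200.00 = 52.53 cm
Ȳ = 282240.00 / 7200.00 = 39.20 cm

X̄ = 52.53 cm, Ȳ = 39.20 cm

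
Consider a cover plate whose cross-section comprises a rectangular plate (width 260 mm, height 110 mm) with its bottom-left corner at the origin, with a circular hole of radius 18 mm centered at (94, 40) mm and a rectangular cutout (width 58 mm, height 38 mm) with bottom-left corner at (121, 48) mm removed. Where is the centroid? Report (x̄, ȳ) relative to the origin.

x̄ = 129.71 mm, ȳ = 54.56 mm

Part | A | x̄ᵢ | ȳᵢ | A·x̄ᵢ | A·ȳᵢ
plate | 28600.00 | 130.00 | 55.00 | 3718000.00 | 1573000.00
hole 1 | -1017.88 | 94.00 | 40.00 | -95680.35 | -40715.04
hole 2 | -2204.00 | 150.00 | 67.00 | -330600.00 | -147668.00
Σ | 25378.12 |  |  | 3291719.65 | 1384616.96
x̄ = 3291719.65 / 25378.12 = 129.71 mm
ȳ = 1384616.96 / 25378.12 = 54.56 mm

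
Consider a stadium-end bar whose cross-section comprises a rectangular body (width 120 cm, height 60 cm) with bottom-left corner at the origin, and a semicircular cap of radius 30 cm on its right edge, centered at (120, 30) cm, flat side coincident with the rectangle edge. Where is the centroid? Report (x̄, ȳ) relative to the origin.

Part | A | x̄ᵢ | ȳᵢ | A·x̄ᵢ | A·ȳᵢ
rectangular body | 7200.00 | 60.00 | 30.00 | 432000.00 | 216000.00
semicircular end | 1413.72 | 132.73 | 30.00 | 187646.00 | 42411.50
Σ | 8613.72 |  |  | 619646.00 | 258411.50
x̄ = 619646.00 / 8613.72 = 71.94 cm
ȳ = 258411.50 / 8613.72 = 30.00 cm

x̄ = 71.94 cm, ȳ = 30.00 cm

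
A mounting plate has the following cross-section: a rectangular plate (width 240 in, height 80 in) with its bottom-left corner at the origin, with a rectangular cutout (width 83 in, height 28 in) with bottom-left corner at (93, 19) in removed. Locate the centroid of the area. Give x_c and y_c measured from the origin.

x_c = 118.00 in, y_c = 40.96 in

Part | A | x̄ᵢ | ȳᵢ | A·x̄ᵢ | A·ȳᵢ
plate | 19200.00 | 120.00 | 40.00 | 2304000.00 | 768000.00
hole | -2324.00 | 134.50 | 33.00 | -312578.00 | -76692.00
Σ | 16876.00 |  |  | 1991422.00 | 691308.00
x_c = 1991422.00 / 16876.00 = 118.00 in
y_c = 691308.00 / 16876.00 = 40.96 in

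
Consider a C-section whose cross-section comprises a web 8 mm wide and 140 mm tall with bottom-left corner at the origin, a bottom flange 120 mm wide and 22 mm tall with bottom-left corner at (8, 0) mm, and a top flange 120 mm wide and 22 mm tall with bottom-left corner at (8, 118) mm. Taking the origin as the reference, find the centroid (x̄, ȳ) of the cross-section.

x̄ = 56.80 mm, ȳ = 70.00 mm

Part | A | x̄ᵢ | ȳᵢ | A·x̄ᵢ | A·ȳᵢ
web | 1120.00 | 4.00 | 70.00 | 4480.00 | 78400.00
bottom flange | 2640.00 | 68.00 | 11.00 | 179520.00 | 29040.00
top flange | 2640.00 | 68.00 | 129.00 | 179520.00 | 340560.00
Σ | 6400.00 |  |  | 363520.00 | 448000.00
x̄ = 363520.00 / 6400.00 = 56.80 mm
ȳ = 448000.00 / 6400.00 = 70.00 mm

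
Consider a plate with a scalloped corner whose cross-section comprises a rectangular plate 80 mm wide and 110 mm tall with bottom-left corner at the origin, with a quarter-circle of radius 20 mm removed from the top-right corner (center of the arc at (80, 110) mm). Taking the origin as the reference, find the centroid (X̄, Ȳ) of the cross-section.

plate: A = 80 × 110 = 8800.00, centroid at (40.00, 55.00).
removed quarter-circle: A = −¼π·20² = -314.16, centroid at (71.51, 101.51).
ΣA = 8485.84 mm²
ΣAX̄ = (8800.00)(40.00) + (-314.16)(71.51) = 329533.93 mm³
ΣAȲ = (8800.00)(55.00) + (-314.16)(101.51) = 452109.15 mm³
X̄ = 329533.93 / 8485.84 = 38.83 mm
Ȳ = 452109.15 / 8485.84 = 53.28 mm

X̄ = 38.83 mm, Ȳ = 53.28 mm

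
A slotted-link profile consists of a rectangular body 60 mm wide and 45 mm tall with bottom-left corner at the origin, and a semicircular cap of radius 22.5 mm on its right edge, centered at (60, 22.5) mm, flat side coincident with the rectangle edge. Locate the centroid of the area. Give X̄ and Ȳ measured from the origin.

X̄ = 39.00 mm, Ȳ = 22.50 mm

rectangular body: A = 60 × 45 = 2700.00, centroid at (30.00, 22.50).
semicircular end: A = ½π·22.5² = 795.22, centroid at (69.55, 22.50).
ΣA = 3495.22 mm²
ΣAX̄ = (2700.00)(30.00) + (795.22)(69.55) = 136306.69 mm³
ΣAȲ = (2700.00)(22.50) + (795.22)(22.50) = 78642.35 mm³
X̄ = 136306.69 / 3495.22 = 39.00 mm
Ȳ = 78642.35 / 3495.22 = 22.50 mm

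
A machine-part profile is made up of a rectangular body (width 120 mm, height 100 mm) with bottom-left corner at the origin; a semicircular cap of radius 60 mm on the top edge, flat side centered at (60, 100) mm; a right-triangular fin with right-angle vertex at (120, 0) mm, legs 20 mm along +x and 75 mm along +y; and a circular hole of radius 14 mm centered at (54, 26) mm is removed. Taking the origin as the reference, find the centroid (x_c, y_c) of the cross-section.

x_c = 63.02 mm, y_c = 73.77 mm

rectangular body: A = 120 × 100 = 12000.00, centroid at (60.00, 50.00).
semicircular top: A = ½π·60² = 5654.87, centroid at (60.00, 125.46).
triangular fin: A = ½·20·75 = 750.00, centroid at (126.67, 25.00).
hole: A = −π·14² = -615.75, centroid at (54.00, 26.00).
ΣA = 17789.11 mm², ΣAx_c = 1121041.39 mm³, ΣAy_c = 1312227.12 mm³.
x_c = 1121041.39/17789.11 = 63.02 mm; y_c = 1312227.12/17789.11 = 73.77 mm.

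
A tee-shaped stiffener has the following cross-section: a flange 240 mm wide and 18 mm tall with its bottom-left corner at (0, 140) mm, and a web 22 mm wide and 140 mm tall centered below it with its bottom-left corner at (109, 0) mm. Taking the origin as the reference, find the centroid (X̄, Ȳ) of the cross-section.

Part | A | x̄ᵢ | ȳᵢ | A·x̄ᵢ | A·ȳᵢ
web | 3080.00 | 120.00 | 70.00 | 369600.00 | 215600.00
flange | 4320.00 | 120.00 | 149.00 | 518400.00 | 643680.00
Σ | 7400.00 |  |  | 888000.00 | 859280.00
X̄ = 888000.00 / 7400.00 = 120.00 mm
Ȳ = 859280.00 / 7400.00 = 116.12 mm

X̄ = 120.00 mm, Ȳ = 116.12 mm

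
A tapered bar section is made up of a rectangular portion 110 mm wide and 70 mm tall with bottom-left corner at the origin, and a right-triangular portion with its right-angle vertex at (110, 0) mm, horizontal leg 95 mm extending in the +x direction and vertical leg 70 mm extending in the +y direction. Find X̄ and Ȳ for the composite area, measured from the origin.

X̄ = 81.14 mm, Ȳ = 31.48 mm

rectangular portion: A = 110 × 70 = 7700.00, centroid at (55.00, 35.00).
triangular portion: A = ½·95·70 = 3325.00, centroid at (141.67, 23.33).
ΣA = 11025.00 mm²
ΣAX̄ = (7700.00)(55.00) + (3325.00)(141.67) = 894541.67 mm³
ΣAȲ = (7700.00)(35.00) + (3325.00)(23.33) = 347083.33 mm³
X̄ = 894541.67 / 11025.00 = 81.14 mm
Ȳ = 347083.33 / 11025.00 = 31.48 mm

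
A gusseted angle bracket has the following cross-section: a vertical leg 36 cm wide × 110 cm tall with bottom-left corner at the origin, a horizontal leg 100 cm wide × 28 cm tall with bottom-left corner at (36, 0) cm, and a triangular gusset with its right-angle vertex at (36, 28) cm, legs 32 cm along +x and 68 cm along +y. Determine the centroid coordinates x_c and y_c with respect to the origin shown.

x_c = 46.24 cm, y_c = 39.77 cm

vertical leg: A = 36 × 110 = 3960.00, centroid at (18.00, 55.00).
horizontal leg: A = 100 × 28 = 2800.00, centroid at (86.00, 14.00).
gusset: A = ½·32·68 = 1088.00, centroid at (46.67, 50.67).
ΣA = 7848.00 cm²
ΣAx_c = (3960.00)(18.00) + (2800.00)(86.00) + (1088.00)(46.67) = 362853.33 cm³
ΣAy_c = (3960.00)(55.00) + (2800.00)(14.00) + (1088.00)(50.67) = 312125.33 cm³
x_c = 362853.33 / 7848.00 = 46.24 cm
y_c = 312125.33 / 7848.00 = 39.77 cm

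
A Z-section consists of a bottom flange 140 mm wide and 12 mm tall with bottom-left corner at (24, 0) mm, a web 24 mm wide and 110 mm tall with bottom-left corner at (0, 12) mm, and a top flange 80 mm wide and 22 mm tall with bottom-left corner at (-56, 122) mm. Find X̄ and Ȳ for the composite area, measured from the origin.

X̄ = 26.55 mm, Ȳ = 69.25 mm

bottom flange: A = 140 × 12 = 1680.00, centroid at (94.00, 6.00).
web: A = 24 × 110 = 2640.00, centroid at (12.00, 67.00).
top flange: A = 80 × 22 = 1760.00, centroid at (-16.00, 133.00).
ΣA = 6080.00 mm², ΣAX̄ = 161440.00 mm³, ΣAȲ = 421040.00 mm³.
X̄ = 161440.00/6080.00 = 26.55 mm; Ȳ = 421040.00/6080.00 = 69.25 mm.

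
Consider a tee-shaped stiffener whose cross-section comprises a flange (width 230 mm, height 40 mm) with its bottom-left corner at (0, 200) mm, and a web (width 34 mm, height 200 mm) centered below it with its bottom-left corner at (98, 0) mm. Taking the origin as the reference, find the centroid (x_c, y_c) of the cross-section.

x_c = 115.00 mm, y_c = 169.00 mm

web: A = 34 × 200 = 6800.00, centroid at (115.00, 100.00).
flange: A = 230 × 40 = 9200.00, centroid at (115.00, 220.00).
ΣA = 16000.00 mm², ΣAx_c = 1840000.00 mm³, ΣAy_c = 2704000.00 mm³.
x_c = 1840000.00/16000.00 = 115.00 mm; y_c = 2704000.00/16000.00 = 169.00 mm.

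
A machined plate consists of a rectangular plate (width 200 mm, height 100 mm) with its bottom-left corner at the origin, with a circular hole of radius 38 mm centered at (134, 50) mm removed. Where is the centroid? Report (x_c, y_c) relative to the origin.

Part | A | x̄ᵢ | ȳᵢ | A·x̄ᵢ | A·ȳᵢ
plate | 20000.00 | 100.00 | 50.00 | 2000000.00 | 1000000.00
hole | -4536.46 | 134.00 | 50.00 | -607885.61 | -226822.99
Σ | 15463.54 |  |  | 1392114.39 | 773177.01
x_c = 1392114.39 / 15463.54 = 90.03 mm
y_c = 773177.01 / 15463.54 = 50.00 mm

x_c = 90.03 mm, y_c = 50.00 mm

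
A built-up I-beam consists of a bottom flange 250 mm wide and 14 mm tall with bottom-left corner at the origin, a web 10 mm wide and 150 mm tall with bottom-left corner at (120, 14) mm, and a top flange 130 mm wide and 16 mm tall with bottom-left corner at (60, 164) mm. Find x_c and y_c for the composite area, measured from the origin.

x_c = 125.00 mm, y_c = 72.85 mm

bottom flange: A = 250 × 14 = 3500.00, centroid at (125.00, 7.00).
web: A = 10 × 150 = 1500.00, centroid at (125.00, 89.00).
top flange: A = 130 × 16 = 2080.00, centroid at (125.00, 172.00).
ΣA = 7080.00 mm², ΣAx_c = 885000.00 mm³, ΣAy_c = 515760.00 mm³.
x_c = 885000.00/7080.00 = 125.00 mm; y_c = 515760.00/7080.00 = 72.85 mm.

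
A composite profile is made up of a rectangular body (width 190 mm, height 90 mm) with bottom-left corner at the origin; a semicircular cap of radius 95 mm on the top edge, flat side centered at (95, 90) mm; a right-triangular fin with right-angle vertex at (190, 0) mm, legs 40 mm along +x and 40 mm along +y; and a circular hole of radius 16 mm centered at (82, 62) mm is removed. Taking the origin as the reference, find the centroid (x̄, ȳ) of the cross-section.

x̄ = 98.11 mm, ȳ = 82.43 mm

Part | A | x̄ᵢ | ȳᵢ | A·x̄ᵢ | A·ȳᵢ
rectangular body | 17100.00 | 95.00 | 45.00 | 1624500.00 | 769500.00
semicircular top | 14176.44 | 95.00 | 130.32 | 1346761.50 | 1847462.65
triangular fin | 800.00 | 203.33 | 13.33 | 162666.67 | 10666.67
hole | -804.25 | 82.00 | 62.00 | -65948.31 | -49863.36
Σ | 31272.19 |  |  | 3067979.85 | 2577765.96
x̄ = 3067979.85 / 31272.19 = 98.11 mm
ȳ = 2577765.96 / 31272.19 = 82.43 mm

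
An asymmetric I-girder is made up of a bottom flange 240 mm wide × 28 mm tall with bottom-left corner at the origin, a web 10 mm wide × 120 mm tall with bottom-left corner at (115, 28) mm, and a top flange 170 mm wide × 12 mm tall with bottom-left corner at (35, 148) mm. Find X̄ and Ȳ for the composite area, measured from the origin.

X̄ = 120.00 mm, Ȳ = 51.59 mm

bottom flange: A = 240 × 28 = 6720.00, centroid at (120.00, 14.00).
web: A = 10 × 120 = 1200.00, centroid at (120.00, 88.00).
top flange: A = 170 × 12 = 2040.00, centroid at (120.00, 154.00).
ΣA = 9960.00 mm²
ΣAX̄ = (6720.00)(120.00) + (1200.00)(120.00) + (2040.00)(120.00) = 1195200.00 mm³
ΣAȲ = (6720.00)(14.00) + (1200.00)(88.00) + (2040.00)(154.00) = 513840.00 mm³
X̄ = 1195200.00 / 9960.00 = 120.00 mm
Ȳ = 513840.00 / 9960.00 = 51.59 mm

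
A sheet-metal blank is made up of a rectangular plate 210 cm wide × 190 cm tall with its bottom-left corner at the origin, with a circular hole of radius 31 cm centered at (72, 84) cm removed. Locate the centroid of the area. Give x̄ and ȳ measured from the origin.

plate: A = 210 × 190 = 39900.00, centroid at (105.00, 95.00).
hole: A = −π·31² = -3019.07, centroid at (72.00, 84.00).
ΣA = 36880.93 cm²
ΣAx̄ = (39900.00)(105.00) + (-3019.07)(72.00) = 3972126.92 cm³
ΣAȳ = (39900.00)(95.00) + (-3019.07)(84.00) = 3536898.07 cm³
x̄ = 3972126.92 / 36880.93 = 107.70 cm
ȳ = 3536898.07 / 36880.93 = 95.90 cm

x̄ = 107.70 cm, ȳ = 95.90 cm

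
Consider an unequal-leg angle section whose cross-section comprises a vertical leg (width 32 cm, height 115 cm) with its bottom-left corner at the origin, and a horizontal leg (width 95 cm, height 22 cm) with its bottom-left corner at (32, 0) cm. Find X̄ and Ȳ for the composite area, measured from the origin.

X̄ = 39.00 cm, Ȳ = 40.66 cm

vertical leg: A = 32 × 115 = 3680.00, centroid at (16.00, 57.50).
horizontal leg: A = 95 × 22 = 2090.00, centroid at (79.50, 11.00).
ΣA = 5770.00 cm²
ΣAX̄ = (3680.00)(16.00) + (2090.00)(79.50) = 225035.00 cm³
ΣAȲ = (3680.00)(57.50) + (2090.00)(11.00) = 234590.00 cm³
X̄ = 225035.00 / 5770.00 = 39.00 cm
Ȳ = 234590.00 / 5770.00 = 40.66 cm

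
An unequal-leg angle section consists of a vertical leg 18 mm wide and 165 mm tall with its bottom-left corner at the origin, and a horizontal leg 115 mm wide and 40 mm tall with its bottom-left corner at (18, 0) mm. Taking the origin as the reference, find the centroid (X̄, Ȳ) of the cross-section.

Part | A | x̄ᵢ | ȳᵢ | A·x̄ᵢ | A·ȳᵢ
vertical leg | 2970.00 | 9.00 | 82.50 | 26730.00 | 245025.00
horizontal leg | 4600.00 | 75.50 | 20.00 | 347300.00 | 92000.00
Σ | 7570.00 |  |  | 374030.00 | 337025.00
X̄ = 374030.00 / 7570.00 = 49.41 mm
Ȳ = 337025.00 / 7570.00 = 44.52 mm

X̄ = 49.41 mm, Ȳ = 44.52 mm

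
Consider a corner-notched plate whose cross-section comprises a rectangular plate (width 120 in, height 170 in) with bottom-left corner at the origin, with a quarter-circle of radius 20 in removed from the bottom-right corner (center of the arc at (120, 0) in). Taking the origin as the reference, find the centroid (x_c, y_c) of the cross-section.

plate: A = 120 × 170 = 20400.00, centroid at (60.00, 85.00).
removed quarter-circle: A = −¼π·20² = -314.16, centroid at (111.51, 8.49).
ΣA = 20085.84 in², ΣAx_c = 1188967.55 in³, ΣAy_c = 1731333.33 in³.
x_c = 1188967.55/20085.84 = 59.19 in; y_c = 1731333.33/20085.84 = 86.20 in.

x_c = 59.19 in, y_c = 86.20 in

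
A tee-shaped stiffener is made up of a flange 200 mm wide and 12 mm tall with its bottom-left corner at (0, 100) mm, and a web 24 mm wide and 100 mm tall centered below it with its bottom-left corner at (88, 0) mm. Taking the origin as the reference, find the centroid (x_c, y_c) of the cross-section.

x_c = 100.00 mm, y_c = 78.00 mm

web: A = 24 × 100 = 2400.00, centroid at (100.00, 50.00).
flange: A = 200 × 12 = 2400.00, centroid at (100.00, 106.00).
ΣA = 4800.00 mm²
ΣAx_c = (2400.00)(100.00) + (2400.00)(100.00) = 480000.00 mm³
ΣAy_c = (2400.00)(50.00) + (2400.00)(106.00) = 374400.00 mm³
x_c = 480000.00 / 4800.00 = 100.00 mm
y_c = 374400.00 / 4800.00 = 78.00 mm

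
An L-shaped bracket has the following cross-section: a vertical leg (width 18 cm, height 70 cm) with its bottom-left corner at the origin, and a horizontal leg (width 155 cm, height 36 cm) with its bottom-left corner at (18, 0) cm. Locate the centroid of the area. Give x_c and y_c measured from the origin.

x_c = 79.57 cm, y_c = 21.13 cm

Part | A | x̄ᵢ | ȳᵢ | A·x̄ᵢ | A·ȳᵢ
vertical leg | 1260.00 | 9.00 | 35.00 | 11340.00 | 44100.00
horizontal leg | 5580.00 | 95.50 | 18.00 | 532890.00 | 100440.00
Σ | 6840.00 |  |  | 544230.00 | 144540.00
x_c = 544230.00 / 6840.00 = 79.57 cm
y_c = 144540.00 / 6840.00 = 21.13 cm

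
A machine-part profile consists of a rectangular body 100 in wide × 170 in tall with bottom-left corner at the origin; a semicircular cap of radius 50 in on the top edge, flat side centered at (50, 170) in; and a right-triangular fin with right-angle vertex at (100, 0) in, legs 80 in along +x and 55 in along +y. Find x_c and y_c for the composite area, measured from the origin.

rectangular body: A = 100 × 170 = 17000.00, centroid at (50.00, 85.00).
semicircular top: A = ½π·50² = 3926.99, centroid at (50.00, 191.22).
triangular fin: A = ½·80·55 = 2200.00, centroid at (126.67, 18.33).
ΣA = 23126.99 in², ΣAx_c = 1325016.21 in³, ΣAy_c = 2236255.11 in³.
x_c = 1325016.21/23126.99 = 57.29 in; y_c = 2236255.11/23126.99 = 96.69 in.

x_c = 57.29 in, y_c = 96.69 in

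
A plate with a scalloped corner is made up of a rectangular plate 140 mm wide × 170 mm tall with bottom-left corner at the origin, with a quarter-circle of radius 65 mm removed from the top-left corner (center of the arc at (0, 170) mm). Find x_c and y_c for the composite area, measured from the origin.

Part | A | x̄ᵢ | ȳᵢ | A·x̄ᵢ | A·ȳᵢ
plate | 23800.00 | 70.00 | 85.00 | 1666000.00 | 2023000.00
removed quarter-circle | -3318.31 | 27.59 | 142.41 | -91541.67 | -472570.56
Σ | 20481.69 |  |  | 1574458.33 | 1550429.44
x_c = 1574458.33 / 20481.69 = 76.87 mm
y_c = 1550429.44 / 20481.69 = 75.70 mm

x_c = 76.87 mm, y_c = 75.70 mm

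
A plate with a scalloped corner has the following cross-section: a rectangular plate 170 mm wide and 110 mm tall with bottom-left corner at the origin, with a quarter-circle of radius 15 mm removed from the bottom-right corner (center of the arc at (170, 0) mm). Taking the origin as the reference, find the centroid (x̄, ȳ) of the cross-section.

Part | A | x̄ᵢ | ȳᵢ | A·x̄ᵢ | A·ȳᵢ
plate | 18700.00 | 85.00 | 55.00 | 1589500.00 | 1028500.00
removed quarter-circle | -176.71 | 163.63 | 6.37 | -28916.48 | -1125.00
Σ | 18523.29 |  |  | 1560583.52 | 1027375.00
x̄ = 1560583.52 / 18523.29 = 84.25 mm
ȳ = 1027375.00 / 18523.29 = 55.46 mm

x̄ = 84.25 mm, ȳ = 55.46 mm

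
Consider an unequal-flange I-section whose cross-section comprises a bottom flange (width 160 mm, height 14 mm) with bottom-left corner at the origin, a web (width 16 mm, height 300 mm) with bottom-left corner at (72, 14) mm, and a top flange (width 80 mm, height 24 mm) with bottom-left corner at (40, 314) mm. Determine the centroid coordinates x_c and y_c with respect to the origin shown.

Part | A | x̄ᵢ | ȳᵢ | A·x̄ᵢ | A·ȳᵢ
bottom flange | 2240.00 | 80.00 | 7.00 | 179200.00 | 15680.00
web | 4800.00 | 80.00 | 164.00 | 384000.00 | 787200.00
top flange | 1920.00 | 80.00 | 326.00 | 153600.00 | 625920.00
Σ | 8960.00 |  |  | 716800.00 | 1428800.00
x_c = 716800.00 / 8960.00 = 80.00 mm
y_c = 1428800.00 / 8960.00 = 159.46 mm

x_c = 80.00 mm, y_c = 159.46 mm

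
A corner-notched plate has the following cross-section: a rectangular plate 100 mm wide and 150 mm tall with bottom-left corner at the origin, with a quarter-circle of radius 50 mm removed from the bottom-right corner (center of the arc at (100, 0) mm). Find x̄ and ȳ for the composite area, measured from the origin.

x̄ = 45.67 mm, ȳ = 83.10 mm

plate: A = 100 × 150 = 15000.00, centroid at (50.00, 75.00).
removed quarter-circle: A = −¼π·50² = -1963.50, centroid at (78.78, 21.22).
ΣA = 13036.50 mm²
ΣAx̄ = (15000.00)(50.00) + (-1963.50)(78.78) = 595317.13 mm³
ΣAȳ = (15000.00)(75.00) + (-1963.50)(21.22) = 1083333.33 mm³
x̄ = 595317.13 / 13036.50 = 45.67 mm
ȳ = 1083333.33 / 13036.50 = 83.10 mm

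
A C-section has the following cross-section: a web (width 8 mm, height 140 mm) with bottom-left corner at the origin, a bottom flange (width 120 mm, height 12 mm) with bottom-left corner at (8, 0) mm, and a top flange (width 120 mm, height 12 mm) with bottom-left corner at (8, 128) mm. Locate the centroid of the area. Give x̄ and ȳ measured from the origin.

x̄ = 50.08 mm, ȳ = 70.00 mm

Part | A | x̄ᵢ | ȳᵢ | A·x̄ᵢ | A·ȳᵢ
web | 1120.00 | 4.00 | 70.00 | 4480.00 | 78400.00
bottom flange | 1440.00 | 68.00 | 6.00 | 97920.00 | 8640.00
top flange | 1440.00 | 68.00 | 134.00 | 97920.00 | 192960.00
Σ | 4000.00 |  |  | 200320.00 | 280000.00
x̄ = 200320.00 / 4000.00 = 50.08 mm
ȳ = 280000.00 / 4000.00 = 70.00 mm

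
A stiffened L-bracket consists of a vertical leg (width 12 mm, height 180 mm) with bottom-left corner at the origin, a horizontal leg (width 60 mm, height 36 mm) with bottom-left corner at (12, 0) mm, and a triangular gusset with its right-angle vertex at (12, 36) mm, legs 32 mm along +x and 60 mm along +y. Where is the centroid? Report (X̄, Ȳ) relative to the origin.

X̄ = 23.76 mm, Ȳ = 54.36 mm

vertical leg: A = 12 × 180 = 2160.00, centroid at (6.00, 90.00).
horizontal leg: A = 60 × 36 = 2160.00, centroid at (42.00, 18.00).
gusset: A = ½·32·60 = 960.00, centroid at (22.67, 56.00).
ΣA = 5280.00 mm²
ΣAX̄ = (2160.00)(6.00) + (2160.00)(42.00) + (960.00)(22.67) = 125440.00 mm³
ΣAȲ = (2160.00)(90.00) + (2160.00)(18.00) + (960.00)(56.00) = 287040.00 mm³
X̄ = 125440.00 / 5280.00 = 23.76 mm
Ȳ = 287040.00 / 5280.00 = 54.36 mm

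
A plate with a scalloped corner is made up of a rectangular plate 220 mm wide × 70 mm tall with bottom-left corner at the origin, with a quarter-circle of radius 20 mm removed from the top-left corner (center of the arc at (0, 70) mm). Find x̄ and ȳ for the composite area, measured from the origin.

x̄ = 112.11 mm, ȳ = 34.45 mm

plate: A = 220 × 70 = 15400.00, centroid at (110.00, 35.00).
removed quarter-circle: A = −¼π·20² = -314.16, centroid at (8.49, 61.51).
ΣA = 15085.84 mm², ΣAx̄ = 1691333.33 mm³, ΣAȳ = 519675.52 mm³.
x̄ = 1691333.33/15085.84 = 112.11 mm; ȳ = 519675.52/15085.84 = 34.45 mm.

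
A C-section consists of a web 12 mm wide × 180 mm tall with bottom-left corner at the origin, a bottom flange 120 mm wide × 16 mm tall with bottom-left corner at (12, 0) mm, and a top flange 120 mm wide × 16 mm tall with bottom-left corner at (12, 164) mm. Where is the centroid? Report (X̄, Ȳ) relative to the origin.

X̄ = 48.24 mm, Ȳ = 90.00 mm

web: A = 12 × 180 = 2160.00, centroid at (6.00, 90.00).
bottom flange: A = 120 × 16 = 1920.00, centroid at (72.00, 8.00).
top flange: A = 120 × 16 = 1920.00, centroid at (72.00, 172.00).
ΣA = 6000.00 mm², ΣAX̄ = 289440.00 mm³, ΣAȲ = 540000.00 mm³.
X̄ = 289440.00/6000.00 = 48.24 mm; Ȳ = 540000.00/6000.00 = 90.00 mm.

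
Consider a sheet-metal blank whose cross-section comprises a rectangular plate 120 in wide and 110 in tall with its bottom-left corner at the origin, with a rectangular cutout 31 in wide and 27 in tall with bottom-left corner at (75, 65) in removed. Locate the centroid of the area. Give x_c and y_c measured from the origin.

plate: A = 120 × 110 = 13200.00, centroid at (60.00, 55.00).
hole: A = −(31 × 27) = -837.00, centroid at (90.50, 78.50).
ΣA = 12363.00 in²
ΣAx_c = (13200.00)(60.00) + (-837.00)(90.50) = 716251.50 in³
ΣAy_c = (13200.00)(55.00) + (-837.00)(78.50) = 660295.50 in³
x_c = 716251.50 / 12363.00 = 57.94 in
y_c = 660295.50 / 12363.00 = 53.41 in

x_c = 57.94 in, y_c = 53.41 in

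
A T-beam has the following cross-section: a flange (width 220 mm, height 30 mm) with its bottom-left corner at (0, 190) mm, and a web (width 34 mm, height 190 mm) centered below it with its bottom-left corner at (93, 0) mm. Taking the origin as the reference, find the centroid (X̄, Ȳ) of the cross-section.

Part | A | x̄ᵢ | ȳᵢ | A·x̄ᵢ | A·ȳᵢ
web | 6460.00 | 110.00 | 95.00 | 710600.00 | 613700.00
flange | 6600.00 | 110.00 | 205.00 | 726000.00 | 1353000.00
Σ | 13060.00 |  |  | 1436600.00 | 1966700.00
X̄ = 1436600.00 / 13060.00 = 110.00 mm
Ȳ = 1966700.00 / 13060.00 = 150.59 mm

X̄ = 110.00 mm, Ȳ = 150.59 mm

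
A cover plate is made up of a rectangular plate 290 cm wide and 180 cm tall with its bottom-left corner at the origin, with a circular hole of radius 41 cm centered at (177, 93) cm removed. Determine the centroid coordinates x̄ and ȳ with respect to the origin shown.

x̄ = 141.40 cm, ȳ = 89.66 cm

plate: A = 290 × 180 = 52200.00, centroid at (145.00, 90.00).
hole: A = −π·41² = -5281.02, centroid at (177.00, 93.00).
ΣA = 46918.98 cm², ΣAx̄ = 6634259.95 cm³, ΣAȳ = 4206865.40 cm³.
x̄ = 6634259.95/46918.98 = 141.40 cm; ȳ = 4206865.40/46918.98 = 89.66 cm.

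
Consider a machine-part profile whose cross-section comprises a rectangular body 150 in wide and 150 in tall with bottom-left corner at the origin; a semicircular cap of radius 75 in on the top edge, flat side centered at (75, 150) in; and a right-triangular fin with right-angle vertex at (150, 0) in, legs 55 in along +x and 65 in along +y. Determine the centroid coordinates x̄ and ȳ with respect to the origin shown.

Part | A | x̄ᵢ | ȳᵢ | A·x̄ᵢ | A·ȳᵢ
rectangular body | 22500.00 | 75.00 | 75.00 | 1687500.00 | 1687500.00
semicircular top | 8835.73 | 75.00 | 181.83 | 662679.70 | 1606609.40
triangular fin | 1787.50 | 168.33 | 21.67 | 300895.83 | 38729.17
Σ | 33123.23 |  |  | 2651075.53 | 3332838.57
x̄ = 2651075.53 / 33123.23 = 80.04 in
ȳ = 3332838.57 / 33123.23 = 100.62 in

x̄ = 80.04 in, ȳ = 100.62 in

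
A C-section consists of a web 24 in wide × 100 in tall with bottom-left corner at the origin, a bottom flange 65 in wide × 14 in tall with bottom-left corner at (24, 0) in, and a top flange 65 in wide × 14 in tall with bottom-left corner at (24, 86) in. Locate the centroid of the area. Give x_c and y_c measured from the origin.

x_c = 31.19 in, y_c = 50.00 in

Part | A | x̄ᵢ | ȳᵢ | A·x̄ᵢ | A·ȳᵢ
web | 2400.00 | 12.00 | 50.00 | 28800.00 | 120000.00
bottom flange | 910.00 | 56.50 | 7.00 | 51415.00 | 6370.00
top flange | 910.00 | 56.50 | 93.00 | 51415.00 | 84630.00
Σ | 4220.00 |  |  | 131630.00 | 211000.00
x_c = 131630.00 / 4220.00 = 31.19 in
y_c = 211000.00 / 4220.00 = 50.00 in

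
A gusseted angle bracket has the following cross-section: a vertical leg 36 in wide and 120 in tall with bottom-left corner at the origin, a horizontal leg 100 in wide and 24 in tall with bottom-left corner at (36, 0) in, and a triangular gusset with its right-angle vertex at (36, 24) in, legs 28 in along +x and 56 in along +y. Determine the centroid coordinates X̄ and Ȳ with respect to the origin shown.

Part | A | x̄ᵢ | ȳᵢ | A·x̄ᵢ | A·ȳᵢ
vertical leg | 4320.00 | 18.00 | 60.00 | 77760.00 | 259200.00
horizontal leg | 2400.00 | 86.00 | 12.00 | 206400.00 | 28800.00
gusset | 784.00 | 45.33 | 42.67 | 35541.33 | 33450.67
Σ | 7504.00 |  |  | 319701.33 | 321450.67
X̄ = 319701.33 / 7504.00 = 42.60 in
Ȳ = 321450.67 / 7504.00 = 42.84 in

X̄ = 42.60 in, Ȳ = 42.84 in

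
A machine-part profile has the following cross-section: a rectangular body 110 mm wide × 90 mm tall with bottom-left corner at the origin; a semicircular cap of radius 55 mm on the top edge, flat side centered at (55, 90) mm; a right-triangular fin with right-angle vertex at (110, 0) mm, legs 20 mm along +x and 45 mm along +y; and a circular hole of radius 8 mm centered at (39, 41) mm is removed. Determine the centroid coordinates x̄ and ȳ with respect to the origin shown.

rectangular body: A = 110 × 90 = 9900.00, centroid at (55.00, 45.00).
semicircular top: A = ½π·55² = 4751.66, centroid at (55.00, 113.34).
triangular fin: A = ½·20·45 = 450.00, centroid at (116.67, 15.00).
hole: A = −π·8² = -201.06, centroid at (39.00, 41.00).
ΣA = 14900.60 mm², ΣAx̄ = 850499.82 mm³, ΣAȳ = 982572.43 mm³.
x̄ = 850499.82/14900.60 = 57.08 mm; ȳ = 982572.43/14900.60 = 65.94 mm.

x̄ = 57.08 mm, ȳ = 65.94 mm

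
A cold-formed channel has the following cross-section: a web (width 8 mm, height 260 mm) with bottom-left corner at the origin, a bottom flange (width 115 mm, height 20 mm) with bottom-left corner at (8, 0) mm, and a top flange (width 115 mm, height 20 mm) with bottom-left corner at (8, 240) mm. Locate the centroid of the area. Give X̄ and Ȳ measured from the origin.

X̄ = 46.35 mm, Ȳ = 130.00 mm

web: A = 8 × 260 = 2080.00, centroid at (4.00, 130.00).
bottom flange: A = 115 × 20 = 2300.00, centroid at (65.50, 10.00).
top flange: A = 115 × 20 = 2300.00, centroid at (65.50, 250.00).
ΣA = 6680.00 mm²
ΣAX̄ = (2080.00)(4.00) + (2300.00)(65.50) + (2300.00)(65.50) = 309620.00 mm³
ΣAȲ = (2080.00)(130.00) + (2300.00)(10.00) + (2300.00)(250.00) = 868400.00 mm³
X̄ = 309620.00 / 6680.00 = 46.35 mm
Ȳ = 868400.00 / 6680.00 = 130.00 mm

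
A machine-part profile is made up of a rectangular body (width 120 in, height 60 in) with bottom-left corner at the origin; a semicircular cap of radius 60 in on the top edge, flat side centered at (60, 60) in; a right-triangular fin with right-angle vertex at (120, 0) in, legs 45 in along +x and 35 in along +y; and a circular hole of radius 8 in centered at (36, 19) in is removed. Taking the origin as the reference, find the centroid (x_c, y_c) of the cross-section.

x_c = 64.75 in, y_c = 52.42 in

rectangular body: A = 120 × 60 = 7200.00, centroid at (60.00, 30.00).
semicircular top: A = ½π·60² = 5654.87, centroid at (60.00, 85.46).
triangular fin: A = ½·45·35 = 787.50, centroid at (135.00, 11.67).
hole: A = −π·8² = -201.06, centroid at (36.00, 19.00).
ΣA = 13441.30 in², ΣAx_c = 870366.28 in³, ΣAy_c = 704659.33 in³.
x_c = 870366.28/13441.30 = 64.75 in; y_c = 704659.33/13441.30 = 52.42 in.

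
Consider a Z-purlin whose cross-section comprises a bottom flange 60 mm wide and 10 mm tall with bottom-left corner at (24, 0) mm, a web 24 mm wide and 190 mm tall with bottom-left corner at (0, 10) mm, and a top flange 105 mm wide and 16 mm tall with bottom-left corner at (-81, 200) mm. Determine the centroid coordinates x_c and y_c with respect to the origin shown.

Part | A | x̄ᵢ | ȳᵢ | A·x̄ᵢ | A·ȳᵢ
bottom flange | 600.00 | 54.00 | 5.00 | 32400.00 | 3000.00
web | 4560.00 | 12.00 | 105.00 | 54720.00 | 478800.00
top flange | 1680.00 | -28.50 | 208.00 | -47880.00 | 349440.00
Σ | 6840.00 |  |  | 39240.00 | 831240.00
x_c = 39240.00 / 6840.00 = 5.74 mm
y_c = 831240.00 / 6840.00 = 121.53 mm

x_c = 5.74 mm, y_c = 121.53 mm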